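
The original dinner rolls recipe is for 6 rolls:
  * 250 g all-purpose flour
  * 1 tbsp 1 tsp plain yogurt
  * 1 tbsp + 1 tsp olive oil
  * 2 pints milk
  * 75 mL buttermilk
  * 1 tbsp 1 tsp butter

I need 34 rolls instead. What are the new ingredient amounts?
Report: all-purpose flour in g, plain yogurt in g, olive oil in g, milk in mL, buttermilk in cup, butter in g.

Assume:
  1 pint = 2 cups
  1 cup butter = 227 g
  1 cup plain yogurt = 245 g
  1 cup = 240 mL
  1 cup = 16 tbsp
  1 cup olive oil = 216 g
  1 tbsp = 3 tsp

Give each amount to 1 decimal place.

all-purpose flour: 1416.7 g; plain yogurt: 115.7 g; olive oil: 102.0 g; milk: 5440.0 mL; buttermilk: 1.8 cup; butter: 107.2 g

Scaling factor: 34/6 = 17/3.
all-purpose flour: 250 g × 17/3 ≈ 1416.7 g
plain yogurt: (1 tbsp + 1 tsp = 4/3 tbsp) × 17/3 ÷ 16 tbsp/cup × 245 g/cup ≈ 115.7 g
olive oil: (1 tbsp + 1 tsp = 4/3 tbsp) × 17/3 ÷ 16 tbsp/cup × 216 g/cup = 102.0 g
milk: 2 pint × 17/3 × 2 cup/pint × 240 mL/cup = 5440.0 mL
buttermilk: 75 mL × 17/3 ÷ 240 mL/cup ≈ 1.8 cup
butter: (1 tbsp + 1 tsp = 4/3 tbsp) × 17/3 ÷ 16 tbsp/cup × 227 g/cup ≈ 107.2 g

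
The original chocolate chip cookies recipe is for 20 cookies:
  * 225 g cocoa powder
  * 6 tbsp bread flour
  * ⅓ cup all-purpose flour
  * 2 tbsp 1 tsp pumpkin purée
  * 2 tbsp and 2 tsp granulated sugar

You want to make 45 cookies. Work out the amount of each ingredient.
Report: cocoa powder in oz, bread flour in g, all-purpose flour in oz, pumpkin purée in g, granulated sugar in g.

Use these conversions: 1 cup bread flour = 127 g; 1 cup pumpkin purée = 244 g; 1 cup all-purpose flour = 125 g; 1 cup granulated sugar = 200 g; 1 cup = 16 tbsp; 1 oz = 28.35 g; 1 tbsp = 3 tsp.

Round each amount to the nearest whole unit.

cocoa powder: 18 oz; bread flour: 107 g; all-purpose flour: 3 oz; pumpkin purée: 80 g; granulated sugar: 75 g

Scaling factor: 45/20 = 9/4 = 2.25.
cocoa powder: 225 g × 9/4 ÷ 28.35 g/oz ≈ 18 oz
bread flour: 6 tbsp × 9/4 ÷ 16 tbsp/cup × 127 g/cup ≈ 107 g
all-purpose flour: 1/3 cup × 9/4 × 125 g/cup ÷ 28.35 g/oz ≈ 3 oz
pumpkin purée: (2 tbsp + 1 tsp = 7/3 tbsp) × 9/4 ÷ 16 tbsp/cup × 244 g/cup ≈ 80 g
granulated sugar: (2 tbsp + 2 tsp = 8/3 tbsp) × 9/4 ÷ 16 tbsp/cup × 200 g/cup = 75 g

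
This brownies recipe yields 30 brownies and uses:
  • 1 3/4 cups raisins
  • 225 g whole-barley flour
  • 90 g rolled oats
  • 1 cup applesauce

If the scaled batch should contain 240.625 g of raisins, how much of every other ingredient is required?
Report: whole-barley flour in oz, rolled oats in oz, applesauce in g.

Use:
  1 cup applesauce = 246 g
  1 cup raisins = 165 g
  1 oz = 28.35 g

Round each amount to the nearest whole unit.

whole-barley flour: 7 oz; rolled oats: 3 oz; applesauce: 205 g

The original recipe has 288.75 g of raisins, so the scaling factor is 240.625 ÷ 288.75 = 5/6.
whole-barley flour: 225 g × 5/6 ÷ 28.35 g/oz ≈ 7 oz
rolled oats: 90 g × 5/6 ÷ 28.35 g/oz ≈ 3 oz
applesauce: 1 cup × 5/6 × 246 g/cup = 205 g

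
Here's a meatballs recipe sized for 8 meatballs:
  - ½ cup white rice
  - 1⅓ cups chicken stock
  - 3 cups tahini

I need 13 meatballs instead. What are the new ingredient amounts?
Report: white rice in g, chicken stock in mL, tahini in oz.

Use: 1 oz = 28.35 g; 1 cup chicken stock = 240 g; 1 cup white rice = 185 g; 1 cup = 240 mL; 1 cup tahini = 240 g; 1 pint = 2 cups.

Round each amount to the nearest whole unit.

Scaling factor: 13/8 = 1.625.
white rice: 0.5 cup × 13/8 × 185 g/cup ≈ 150 g
chicken stock: 4/3 cup × 13/8 × 240 mL/cup = 520 mL
tahini: 3 cup × 13/8 × 240 g/cup ÷ 28.35 g/oz ≈ 41 oz

white rice: 150 g; chicken stock: 520 mL; tahini: 41 oz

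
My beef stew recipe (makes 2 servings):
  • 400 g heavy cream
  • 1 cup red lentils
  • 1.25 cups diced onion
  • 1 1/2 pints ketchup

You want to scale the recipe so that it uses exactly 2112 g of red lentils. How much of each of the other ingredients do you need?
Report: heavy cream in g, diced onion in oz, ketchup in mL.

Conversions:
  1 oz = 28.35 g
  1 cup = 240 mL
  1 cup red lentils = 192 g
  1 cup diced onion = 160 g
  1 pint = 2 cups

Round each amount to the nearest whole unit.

heavy cream: 4400 g; diced onion: 78 oz; ketchup: 7920 mL

The original recipe has 192 g of red lentils, so the scaling factor is 2112 ÷ 192 = 11.
heavy cream: 400 g × 11 = 4400 g
diced onion: 1.25 cup × 11 × 160 g/cup ÷ 28.35 g/oz ≈ 78 oz
ketchup: 1.5 pint × 11 × 2 cup/pint × 240 mL/cup = 7920 mL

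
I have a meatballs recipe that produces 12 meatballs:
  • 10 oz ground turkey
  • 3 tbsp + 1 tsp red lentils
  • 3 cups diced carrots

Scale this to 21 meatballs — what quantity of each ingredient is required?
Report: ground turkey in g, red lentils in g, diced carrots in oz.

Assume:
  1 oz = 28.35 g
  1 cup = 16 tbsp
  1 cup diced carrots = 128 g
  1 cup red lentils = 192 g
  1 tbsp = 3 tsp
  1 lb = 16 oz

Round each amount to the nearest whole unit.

Scaling factor: 21/12 = 7/4 = 1.75.
ground turkey: 10 oz × 7/4 × 28.35 g/oz ≈ 496 g
red lentils: (3 tbsp + 1 tsp = 10/3 tbsp) × 7/4 ÷ 16 tbsp/cup × 192 g/cup = 70 g
diced carrots: 3 cup × 7/4 × 128 g/cup ÷ 28.35 g/oz ≈ 24 oz

ground turkey: 496 g; red lentils: 70 g; diced carrots: 24 oz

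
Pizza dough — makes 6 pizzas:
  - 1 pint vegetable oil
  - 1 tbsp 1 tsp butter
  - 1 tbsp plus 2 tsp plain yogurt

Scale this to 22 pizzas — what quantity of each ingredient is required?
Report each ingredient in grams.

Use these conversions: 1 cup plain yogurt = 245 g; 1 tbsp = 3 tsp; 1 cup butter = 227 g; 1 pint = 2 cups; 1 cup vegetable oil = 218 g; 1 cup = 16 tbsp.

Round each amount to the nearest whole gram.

Scaling factor: 22/6 = 11/3.
vegetable oil: 1 pint × 11/3 × 2 cup/pint × 218 g/cup ≈ 1599 g
butter: (1 tbsp + 1 tsp = 4/3 tbsp) × 11/3 ÷ 16 tbsp/cup × 227 g/cup ≈ 69 g
plain yogurt: (1 tbsp + 2 tsp = 5/3 tbsp) × 11/3 ÷ 16 tbsp/cup × 245 g/cup ≈ 94 g

vegetable oil: 1599 g; butter: 69 g; plain yogurt: 94 g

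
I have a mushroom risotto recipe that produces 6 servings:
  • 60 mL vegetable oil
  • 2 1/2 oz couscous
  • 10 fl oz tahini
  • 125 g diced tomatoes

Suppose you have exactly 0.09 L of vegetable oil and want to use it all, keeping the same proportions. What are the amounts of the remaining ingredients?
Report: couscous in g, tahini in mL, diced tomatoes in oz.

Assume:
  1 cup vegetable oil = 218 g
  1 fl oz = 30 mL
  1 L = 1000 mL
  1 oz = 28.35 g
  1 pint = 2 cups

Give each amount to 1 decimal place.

couscous: 106.3 g; tahini: 450.0 mL; diced tomatoes: 6.6 oz

The original recipe has 0.06 L of vegetable oil, so the scaling factor is 0.09 ÷ 0.06 = 3/2 = 1.5.
couscous: 2.5 oz × 3/2 × 28.35 g/oz ≈ 106.3 g
tahini: 10 fl oz × 3/2 × 30 mL/fl oz = 450.0 mL
diced tomatoes: 125 g × 3/2 ÷ 28.35 g/oz ≈ 6.6 oz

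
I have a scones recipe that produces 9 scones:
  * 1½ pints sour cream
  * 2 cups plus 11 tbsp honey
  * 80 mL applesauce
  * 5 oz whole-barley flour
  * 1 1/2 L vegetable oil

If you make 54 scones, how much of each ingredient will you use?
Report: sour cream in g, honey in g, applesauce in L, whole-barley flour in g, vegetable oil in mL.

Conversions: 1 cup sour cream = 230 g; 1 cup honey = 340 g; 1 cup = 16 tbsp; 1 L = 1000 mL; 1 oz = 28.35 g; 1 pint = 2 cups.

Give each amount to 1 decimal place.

sour cream: 4140.0 g; honey: 5482.5 g; applesauce: 0.5 L; whole-barley flour: 850.5 g; vegetable oil: 9000.0 mL

Scaling factor: 54/9 = 6.
sour cream: 1.5 pint × 6 × 2 cup/pint × 230 g/cup = 4140.0 g
honey: (2 cup + 11 tbsp = 2.6875 cup) × 6 × 340 g/cup = 5482.5 g
applesauce: 80 mL × 6 ÷ 1000 mL/L ≈ 0.5 L
whole-barley flour: 5 oz × 6 × 28.35 g/oz = 850.5 g
vegetable oil: 1.5 L × 6 × 1000 mL/L = 9000.0 mL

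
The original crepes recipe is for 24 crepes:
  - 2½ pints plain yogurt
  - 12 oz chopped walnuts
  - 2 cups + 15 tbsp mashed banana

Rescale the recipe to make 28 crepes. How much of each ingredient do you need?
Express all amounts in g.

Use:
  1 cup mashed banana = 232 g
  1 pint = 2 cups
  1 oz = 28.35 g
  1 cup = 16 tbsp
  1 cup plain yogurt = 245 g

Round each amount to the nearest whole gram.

plain yogurt: 1429 g; chopped walnuts: 397 g; mashed banana: 795 g

Scaling factor: 28/24 = 7/6.
plain yogurt: 2.5 pint × 7/6 × 2 cup/pint × 245 g/cup ≈ 1429 g
chopped walnuts: 12 oz × 7/6 × 28.35 g/oz ≈ 397 g
mashed banana: (2 cup + 15 tbsp = 2.9375 cup) × 7/6 × 232 g/cup ≈ 795 g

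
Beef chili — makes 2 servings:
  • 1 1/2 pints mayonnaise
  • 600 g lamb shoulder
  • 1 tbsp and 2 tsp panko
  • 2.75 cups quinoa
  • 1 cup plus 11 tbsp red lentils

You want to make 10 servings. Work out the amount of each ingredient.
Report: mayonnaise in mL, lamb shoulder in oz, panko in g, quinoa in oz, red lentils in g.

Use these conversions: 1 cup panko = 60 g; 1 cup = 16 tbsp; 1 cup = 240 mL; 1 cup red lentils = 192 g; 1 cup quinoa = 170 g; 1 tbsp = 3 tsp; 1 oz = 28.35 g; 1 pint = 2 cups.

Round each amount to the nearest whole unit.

mayonnaise: 3600 mL; lamb shoulder: 106 oz; panko: 31 g; quinoa: 82 oz; red lentils: 1620 g

Scaling factor: 10/2 = 5.
mayonnaise: 1.5 pint × 5 × 2 cup/pint × 240 mL/cup = 3600 mL
lamb shoulder: 600 g × 5 ÷ 28.35 g/oz ≈ 106 oz
panko: (1 tbsp + 2 tsp = 5/3 tbsp) × 5 ÷ 16 tbsp/cup × 60 g/cup ≈ 31 g
quinoa: 2.75 cup × 5 × 170 g/cup ÷ 28.35 g/oz ≈ 82 oz
red lentils: (1 cup + 11 tbsp = 1.6875 cup) × 5 × 192 g/cup = 1620 g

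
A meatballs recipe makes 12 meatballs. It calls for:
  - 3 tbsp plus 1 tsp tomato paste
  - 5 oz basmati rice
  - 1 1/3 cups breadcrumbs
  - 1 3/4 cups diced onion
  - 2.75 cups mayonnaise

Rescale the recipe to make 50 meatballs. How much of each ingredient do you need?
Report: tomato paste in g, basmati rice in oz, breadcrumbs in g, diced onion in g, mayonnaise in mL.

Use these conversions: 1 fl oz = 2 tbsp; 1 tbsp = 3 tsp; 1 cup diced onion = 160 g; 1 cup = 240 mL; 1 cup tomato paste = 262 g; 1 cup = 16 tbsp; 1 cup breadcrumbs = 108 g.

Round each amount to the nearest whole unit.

Scaling factor: 50/12 = 25/6.
tomato paste: (3 tbsp + 1 tsp = 10/3 tbsp) × 25/6 ÷ 16 tbsp/cup × 262 g/cup ≈ 227 g
basmati rice: 5 oz × 25/6 ≈ 21 oz
breadcrumbs: 4/3 cup × 25/6 × 108 g/cup = 600 g
diced onion: 1.75 cup × 25/6 × 160 g/cup ≈ 1167 g
mayonnaise: 2.75 cup × 25/6 × 240 mL/cup = 2750 mL

tomato paste: 227 g; basmati rice: 21 oz; breadcrumbs: 600 g; diced onion: 1167 g; mayonnaise: 2750 mL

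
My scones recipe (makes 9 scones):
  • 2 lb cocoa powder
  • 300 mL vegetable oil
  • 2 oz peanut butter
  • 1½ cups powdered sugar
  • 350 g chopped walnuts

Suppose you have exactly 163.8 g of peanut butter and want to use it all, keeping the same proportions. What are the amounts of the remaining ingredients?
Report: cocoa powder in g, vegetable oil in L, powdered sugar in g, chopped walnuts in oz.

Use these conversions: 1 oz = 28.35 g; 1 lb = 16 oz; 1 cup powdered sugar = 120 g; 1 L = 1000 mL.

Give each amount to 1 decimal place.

cocoa powder: 2620.8 g; vegetable oil: 0.9 L; powdered sugar: 520.0 g; chopped walnuts: 35.7 oz

The original recipe has 56.7 g of peanut butter, so the scaling factor is 163.8 ÷ 56.7 = 26/9.
cocoa powder: 2 lb × 26/9 × 16 oz/lb × 28.35 g/oz = 2620.8 g
vegetable oil: 300 mL × 26/9 ÷ 1000 mL/L ≈ 0.9 L
powdered sugar: 1.5 cup × 26/9 × 120 g/cup = 520.0 g
chopped walnuts: 350 g × 26/9 ÷ 28.35 g/oz ≈ 35.7 oz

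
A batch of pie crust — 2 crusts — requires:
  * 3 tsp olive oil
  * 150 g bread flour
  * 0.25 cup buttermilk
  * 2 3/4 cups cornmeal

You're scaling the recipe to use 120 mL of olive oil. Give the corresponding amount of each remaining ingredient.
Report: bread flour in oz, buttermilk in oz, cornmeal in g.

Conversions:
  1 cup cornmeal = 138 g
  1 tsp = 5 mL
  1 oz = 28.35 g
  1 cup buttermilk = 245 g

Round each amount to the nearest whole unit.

The original recipe has 15 mL of olive oil, so the scaling factor is 120 ÷ 15 = 8.
bread flour: 150 g × 8 ÷ 28.35 g/oz ≈ 42 oz
buttermilk: 0.25 cup × 8 × 245 g/cup ÷ 28.35 g/oz ≈ 17 oz
cornmeal: 2.75 cup × 8 × 138 g/cup = 3036 g

bread flour: 42 oz; buttermilk: 17 oz; cornmeal: 3036 g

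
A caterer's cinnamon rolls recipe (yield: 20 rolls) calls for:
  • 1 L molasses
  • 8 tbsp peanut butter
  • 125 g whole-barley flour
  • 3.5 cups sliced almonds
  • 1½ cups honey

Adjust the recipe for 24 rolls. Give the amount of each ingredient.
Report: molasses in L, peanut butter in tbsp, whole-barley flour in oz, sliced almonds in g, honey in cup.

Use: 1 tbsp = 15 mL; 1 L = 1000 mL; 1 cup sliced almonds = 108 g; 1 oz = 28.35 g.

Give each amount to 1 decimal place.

Scaling factor: 24/20 = 6/5 = 1.2.
molasses: 1 L × 6/5 = 1.2 L
peanut butter: 8 tbsp × 6/5 = 9.6 tbsp
whole-barley flour: 125 g × 6/5 ÷ 28.35 g/oz ≈ 5.3 oz
sliced almonds: 3.5 cup × 6/5 × 108 g/cup = 453.6 g
honey: 1.5 cup × 6/5 = 1.8 cup

molasses: 1.2 L; peanut butter: 9.6 tbsp; whole-barley flour: 5.3 oz; sliced almonds: 453.6 g; honey: 1.8 cup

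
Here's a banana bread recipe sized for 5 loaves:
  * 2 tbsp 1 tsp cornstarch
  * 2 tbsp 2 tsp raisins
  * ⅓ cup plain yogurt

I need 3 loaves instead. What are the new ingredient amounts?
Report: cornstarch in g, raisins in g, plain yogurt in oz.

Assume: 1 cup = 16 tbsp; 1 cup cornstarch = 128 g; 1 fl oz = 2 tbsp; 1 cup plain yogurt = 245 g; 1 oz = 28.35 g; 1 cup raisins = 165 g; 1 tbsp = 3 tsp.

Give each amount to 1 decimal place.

cornstarch: 11.2 g; raisins: 16.5 g; plain yogurt: 1.7 oz

Scaling factor: 3/5 = 0.6.
cornstarch: (2 tbsp + 1 tsp = 7/3 tbsp) × 3/5 ÷ 16 tbsp/cup × 128 g/cup = 11.2 g
raisins: (2 tbsp + 2 tsp = 8/3 tbsp) × 3/5 ÷ 16 tbsp/cup × 165 g/cup = 16.5 g
plain yogurt: 1/3 cup × 3/5 × 245 g/cup ÷ 28.35 g/oz ≈ 1.7 oz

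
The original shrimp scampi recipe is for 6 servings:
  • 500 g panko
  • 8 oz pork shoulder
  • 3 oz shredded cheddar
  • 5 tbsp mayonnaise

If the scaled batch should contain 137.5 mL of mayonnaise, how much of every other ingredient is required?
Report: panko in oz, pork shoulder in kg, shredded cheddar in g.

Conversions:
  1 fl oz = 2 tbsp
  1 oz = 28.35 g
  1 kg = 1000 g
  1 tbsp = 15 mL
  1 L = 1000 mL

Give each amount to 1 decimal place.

panko: 32.3 oz; pork shoulder: 0.4 kg; shredded cheddar: 155.9 g

The original recipe has 75 mL of mayonnaise, so the scaling factor is 137.5 ÷ 75 = 11/6.
panko: 500 g × 11/6 ÷ 28.35 g/oz ≈ 32.3 oz
pork shoulder: 8 oz × 11/6 × 28.35 g/oz ÷ 1000 g/kg ≈ 0.4 kg
shredded cheddar: 3 oz × 11/6 × 28.35 g/oz ≈ 155.9 g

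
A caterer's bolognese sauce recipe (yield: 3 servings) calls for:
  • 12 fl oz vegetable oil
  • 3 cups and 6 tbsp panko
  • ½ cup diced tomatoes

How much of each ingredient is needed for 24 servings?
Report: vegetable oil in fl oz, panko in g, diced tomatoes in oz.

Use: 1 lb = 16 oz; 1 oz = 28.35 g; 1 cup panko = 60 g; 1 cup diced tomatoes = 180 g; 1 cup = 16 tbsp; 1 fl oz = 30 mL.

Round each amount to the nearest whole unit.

vegetable oil: 96 fl oz; panko: 1620 g; diced tomatoes: 25 oz

Scaling factor: 24/3 = 8.
vegetable oil: 12 fl oz × 8 = 96 fl oz
panko: (3 cup + 6 tbsp = 3.375 cup) × 8 × 60 g/cup = 1620 g
diced tomatoes: 0.5 cup × 8 × 180 g/cup ÷ 28.35 g/oz ≈ 25 oz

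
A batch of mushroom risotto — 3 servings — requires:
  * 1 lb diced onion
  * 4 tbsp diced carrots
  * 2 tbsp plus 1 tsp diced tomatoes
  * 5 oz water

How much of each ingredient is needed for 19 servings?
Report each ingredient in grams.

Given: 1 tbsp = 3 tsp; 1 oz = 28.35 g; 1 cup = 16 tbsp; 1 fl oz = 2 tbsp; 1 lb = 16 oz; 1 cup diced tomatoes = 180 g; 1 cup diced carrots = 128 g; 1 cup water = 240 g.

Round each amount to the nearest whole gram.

diced onion: 2873 g; diced carrots: 203 g; diced tomatoes: 166 g; water: 898 g

Scaling factor: 19/3.
diced onion: 1 lb × 19/3 × 16 oz/lb × 28.35 g/oz ≈ 2873 g
diced carrots: 4 tbsp × 19/3 ÷ 16 tbsp/cup × 128 g/cup ≈ 203 g
diced tomatoes: (2 tbsp + 1 tsp = 7/3 tbsp) × 19/3 ÷ 16 tbsp/cup × 180 g/cup ≈ 166 g
water: 5 oz × 19/3 × 28.35 g/oz ≈ 898 g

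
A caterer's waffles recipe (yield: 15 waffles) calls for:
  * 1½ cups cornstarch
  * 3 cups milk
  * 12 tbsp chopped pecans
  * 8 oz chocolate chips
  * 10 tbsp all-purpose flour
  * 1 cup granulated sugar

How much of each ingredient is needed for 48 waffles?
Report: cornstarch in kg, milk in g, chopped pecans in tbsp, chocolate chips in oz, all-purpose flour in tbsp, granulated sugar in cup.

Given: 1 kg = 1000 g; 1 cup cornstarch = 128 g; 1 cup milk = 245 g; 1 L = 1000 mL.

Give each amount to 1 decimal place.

Scaling factor: 48/15 = 16/5 = 3.2.
cornstarch: 1.5 cup × 16/5 × 128 g/cup ÷ 1000 g/kg ≈ 0.6 kg
milk: 3 cup × 16/5 × 245 g/cup = 2352.0 g
chopped pecans: 12 tbsp × 16/5 = 38.4 tbsp
chocolate chips: 8 oz × 16/5 = 25.6 oz
all-purpose flour: 10 tbsp × 16/5 = 32.0 tbsp
granulated sugar: 1 cup × 16/5 = 3.2 cup

cornstarch: 0.6 kg; milk: 2352.0 g; chopped pecans: 38.4 tbsp; chocolate chips: 25.6 oz; all-purpose flour: 32.0 tbsp; granulated sugar: 3.2 cup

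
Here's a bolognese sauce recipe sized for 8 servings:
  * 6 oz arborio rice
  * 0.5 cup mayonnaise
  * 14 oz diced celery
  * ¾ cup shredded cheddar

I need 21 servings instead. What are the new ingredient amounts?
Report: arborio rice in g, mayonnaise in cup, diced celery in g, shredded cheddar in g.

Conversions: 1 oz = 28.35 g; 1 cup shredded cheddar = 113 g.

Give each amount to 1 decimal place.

arborio rice: 446.5 g; mayonnaise: 1.3 cup; diced celery: 1041.9 g; shredded cheddar: 222.5 g

Scaling factor: 21/8 = 2.625.
arborio rice: 6 oz × 21/8 × 28.35 g/oz ≈ 446.5 g
mayonnaise: 0.5 cup × 21/8 ≈ 1.3 cup
diced celery: 14 oz × 21/8 × 28.35 g/oz ≈ 1041.9 g
shredded cheddar: 0.75 cup × 21/8 × 113 g/cup ≈ 222.5 g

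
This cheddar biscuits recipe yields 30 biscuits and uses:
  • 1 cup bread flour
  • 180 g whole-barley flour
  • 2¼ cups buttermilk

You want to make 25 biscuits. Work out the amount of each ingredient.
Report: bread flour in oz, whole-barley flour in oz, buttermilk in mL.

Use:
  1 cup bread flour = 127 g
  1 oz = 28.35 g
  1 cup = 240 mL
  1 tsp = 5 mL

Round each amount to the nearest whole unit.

bread flour: 4 oz; whole-barley flour: 5 oz; buttermilk: 450 mL

Scaling factor: 25/30 = 5/6.
bread flour: 1 cup × 5/6 × 127 g/cup ÷ 28.35 g/oz ≈ 4 oz
whole-barley flour: 180 g × 5/6 ÷ 28.35 g/oz ≈ 5 oz
buttermilk: 2.25 cup × 5/6 × 240 mL/cup = 450 mL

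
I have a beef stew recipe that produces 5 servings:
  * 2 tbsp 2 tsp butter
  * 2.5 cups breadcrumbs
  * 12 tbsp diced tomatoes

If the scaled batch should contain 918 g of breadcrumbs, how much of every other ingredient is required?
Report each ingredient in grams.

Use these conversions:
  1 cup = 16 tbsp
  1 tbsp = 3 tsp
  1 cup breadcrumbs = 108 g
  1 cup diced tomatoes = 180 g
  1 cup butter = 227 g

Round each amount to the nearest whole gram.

The original recipe has 270 g of breadcrumbs, so the scaling factor is 918 ÷ 270 = 17/5 = 3.4.
butter: (2 tbsp + 2 tsp = 8/3 tbsp) × 17/5 ÷ 16 tbsp/cup × 227 g/cup ≈ 129 g
diced tomatoes: 12 tbsp × 17/5 ÷ 16 tbsp/cup × 180 g/cup = 459 g

butter: 129 g; diced tomatoes: 459 g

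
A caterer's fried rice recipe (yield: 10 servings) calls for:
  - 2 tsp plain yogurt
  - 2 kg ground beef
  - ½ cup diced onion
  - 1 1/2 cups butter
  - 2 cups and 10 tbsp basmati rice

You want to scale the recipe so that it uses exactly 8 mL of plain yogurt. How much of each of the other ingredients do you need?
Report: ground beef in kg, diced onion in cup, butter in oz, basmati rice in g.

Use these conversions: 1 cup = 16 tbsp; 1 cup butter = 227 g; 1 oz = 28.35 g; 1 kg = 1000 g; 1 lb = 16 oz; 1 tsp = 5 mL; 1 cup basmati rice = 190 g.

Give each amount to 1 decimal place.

The original recipe has 10 mL of plain yogurt, so the scaling factor is 8 ÷ 10 = 4/5 = 0.8.
ground beef: 2 kg × 4/5 = 1.6 kg
diced onion: 0.5 cup × 4/5 = 0.4 cup
butter: 1.5 cup × 4/5 × 227 g/cup ÷ 28.35 g/oz ≈ 9.6 oz
basmati rice: (2 cup + 10 tbsp = 2.625 cup) × 4/5 × 190 g/cup = 399.0 g

ground beef: 1.6 kg; diced onion: 0.4 cup; butter: 9.6 oz; basmati rice: 399.0 g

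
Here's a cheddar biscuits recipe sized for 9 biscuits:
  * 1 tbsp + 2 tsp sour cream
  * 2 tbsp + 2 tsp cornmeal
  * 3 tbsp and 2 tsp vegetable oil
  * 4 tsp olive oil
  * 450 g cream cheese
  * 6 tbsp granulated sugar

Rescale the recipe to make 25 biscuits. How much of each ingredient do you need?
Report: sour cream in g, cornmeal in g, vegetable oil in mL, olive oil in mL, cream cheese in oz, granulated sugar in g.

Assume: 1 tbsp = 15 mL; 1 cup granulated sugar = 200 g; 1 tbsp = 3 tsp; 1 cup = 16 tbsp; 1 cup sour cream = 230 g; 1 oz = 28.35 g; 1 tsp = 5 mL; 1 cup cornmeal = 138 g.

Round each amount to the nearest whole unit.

sour cream: 67 g; cornmeal: 64 g; vegetable oil: 153 mL; olive oil: 56 mL; cream cheese: 44 oz; granulated sugar: 208 g

Scaling factor: 25/9.
sour cream: (1 tbsp + 2 tsp = 5/3 tbsp) × 25/9 ÷ 16 tbsp/cup × 230 g/cup ≈ 67 g
cornmeal: (2 tbsp + 2 tsp = 8/3 tbsp) × 25/9 ÷ 16 tbsp/cup × 138 g/cup ≈ 64 g
vegetable oil: (3 tbsp + 2 tsp = 11/3 tbsp) × 25/9 × 15 mL/tbsp ≈ 153 mL
olive oil: 4 tsp × 25/9 × 5 mL/tsp ≈ 56 mL
cream cheese: 450 g × 25/9 ÷ 28.35 g/oz ≈ 44 oz
granulated sugar: 6 tbsp × 25/9 ÷ 16 tbsp/cup × 200 g/cup ≈ 208 g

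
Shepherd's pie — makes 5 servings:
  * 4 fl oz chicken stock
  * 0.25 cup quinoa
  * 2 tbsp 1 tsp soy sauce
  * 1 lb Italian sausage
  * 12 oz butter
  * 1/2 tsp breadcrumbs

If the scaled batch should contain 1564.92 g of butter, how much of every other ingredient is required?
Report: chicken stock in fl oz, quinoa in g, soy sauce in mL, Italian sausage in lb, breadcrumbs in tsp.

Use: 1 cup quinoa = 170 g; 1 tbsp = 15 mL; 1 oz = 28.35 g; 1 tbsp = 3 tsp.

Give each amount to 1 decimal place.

The original recipe has 340.2 g of butter, so the scaling factor is 1564.92 ÷ 340.2 = 23/5 = 4.6.
chicken stock: 4 fl oz × 23/5 = 18.4 fl oz
quinoa: 0.25 cup × 23/5 × 170 g/cup = 195.5 g
soy sauce: (2 tbsp + 1 tsp = 7/3 tbsp) × 23/5 × 15 mL/tbsp = 161.0 mL
Italian sausage: 1 lb × 23/5 = 4.6 lb
breadcrumbs: 0.5 tsp × 23/5 = 2.3 tsp

chicken stock: 18.4 fl oz; quinoa: 195.5 g; soy sauce: 161.0 mL; Italian sausage: 4.6 lb; breadcrumbs: 2.3 tsp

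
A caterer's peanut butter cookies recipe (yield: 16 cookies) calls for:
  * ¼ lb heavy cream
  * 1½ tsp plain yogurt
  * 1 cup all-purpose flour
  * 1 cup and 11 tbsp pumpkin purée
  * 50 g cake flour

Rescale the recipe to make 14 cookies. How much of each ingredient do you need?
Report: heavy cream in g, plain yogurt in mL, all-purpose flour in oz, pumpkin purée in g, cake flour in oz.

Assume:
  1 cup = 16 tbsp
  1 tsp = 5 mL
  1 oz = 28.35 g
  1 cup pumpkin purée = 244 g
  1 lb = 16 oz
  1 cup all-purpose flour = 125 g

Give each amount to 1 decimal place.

heavy cream: 99.2 g; plain yogurt: 6.6 mL; all-purpose flour: 3.9 oz; pumpkin purée: 360.3 g; cake flour: 1.5 oz

Scaling factor: 14/16 = 7/8 = 0.875.
heavy cream: 0.25 lb × 7/8 × 16 oz/lb × 28.35 g/oz ≈ 99.2 g
plain yogurt: 1.5 tsp × 7/8 × 5 mL/tsp ≈ 6.6 mL
all-purpose flour: 1 cup × 7/8 × 125 g/cup ÷ 28.35 g/oz ≈ 3.9 oz
pumpkin purée: (1 cup + 11 tbsp = 1.6875 cup) × 7/8 × 244 g/cup ≈ 360.3 g
cake flour: 50 g × 7/8 ÷ 28.35 g/oz ≈ 1.5 oz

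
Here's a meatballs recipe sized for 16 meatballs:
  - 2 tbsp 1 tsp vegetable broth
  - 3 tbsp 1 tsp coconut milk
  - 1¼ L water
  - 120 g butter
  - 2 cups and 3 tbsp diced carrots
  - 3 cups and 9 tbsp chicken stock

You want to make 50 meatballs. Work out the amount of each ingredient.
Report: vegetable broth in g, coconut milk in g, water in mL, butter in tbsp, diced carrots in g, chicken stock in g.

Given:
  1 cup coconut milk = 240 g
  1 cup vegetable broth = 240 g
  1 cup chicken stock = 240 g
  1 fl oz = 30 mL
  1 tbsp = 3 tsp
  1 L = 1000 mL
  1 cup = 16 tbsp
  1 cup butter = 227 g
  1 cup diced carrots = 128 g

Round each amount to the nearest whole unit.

Scaling factor: 50/16 = 25/8 = 3.125.
vegetable broth: (2 tbsp + 1 tsp = 7/3 tbsp) × 25/8 ÷ 16 tbsp/cup × 240 g/cup ≈ 109 g
coconut milk: (3 tbsp + 1 tsp = 10/3 tbsp) × 25/8 ÷ 16 tbsp/cup × 240 g/cup ≈ 156 g
water: 1.25 L × 25/8 × 1000 mL/L ≈ 3906 mL
butter: 120 g × 25/8 ÷ 227 g/cup × 16 tbsp/cup ≈ 26 tbsp
diced carrots: (2 cup + 3 tbsp = 2.1875 cup) × 25/8 × 128 g/cup = 875 g
chicken stock: (3 cup + 9 tbsp = 3.5625 cup) × 25/8 × 240 g/cup ≈ 2672 g

vegetable broth: 109 g; coconut milk: 156 g; water: 3906 mL; butter: 26 tbsp; diced carrots: 875 g; chicken stock: 2672 g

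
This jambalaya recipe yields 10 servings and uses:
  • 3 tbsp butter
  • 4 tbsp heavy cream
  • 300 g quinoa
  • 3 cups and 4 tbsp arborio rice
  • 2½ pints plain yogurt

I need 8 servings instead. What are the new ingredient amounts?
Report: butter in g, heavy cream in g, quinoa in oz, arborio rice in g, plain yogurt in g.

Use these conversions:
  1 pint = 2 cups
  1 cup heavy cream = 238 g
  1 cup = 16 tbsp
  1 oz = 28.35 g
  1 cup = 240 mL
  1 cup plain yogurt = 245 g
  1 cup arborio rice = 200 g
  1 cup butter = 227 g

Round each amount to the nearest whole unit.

butter: 34 g; heavy cream: 48 g; quinoa: 8 oz; arborio rice: 520 g; plain yogurt: 980 g

Scaling factor: 8/10 = 4/5 = 0.8.
butter: 3 tbsp × 4/5 ÷ 16 tbsp/cup × 227 g/cup ≈ 34 g
heavy cream: 4 tbsp × 4/5 ÷ 16 tbsp/cup × 238 g/cup ≈ 48 g
quinoa: 300 g × 4/5 ÷ 28.35 g/oz ≈ 8 oz
arborio rice: (3 cup + 4 tbsp = 3.25 cup) × 4/5 × 200 g/cup = 520 g
plain yogurt: 2.5 pint × 4/5 × 2 cup/pint × 245 g/cup = 980 g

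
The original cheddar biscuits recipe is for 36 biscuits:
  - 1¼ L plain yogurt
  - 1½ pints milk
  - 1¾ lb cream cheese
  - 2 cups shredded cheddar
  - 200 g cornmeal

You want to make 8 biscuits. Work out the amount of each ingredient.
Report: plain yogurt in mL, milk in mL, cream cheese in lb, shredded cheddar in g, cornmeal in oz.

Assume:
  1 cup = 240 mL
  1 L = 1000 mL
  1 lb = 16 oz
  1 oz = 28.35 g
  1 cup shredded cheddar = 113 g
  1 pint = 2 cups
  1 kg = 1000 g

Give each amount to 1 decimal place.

Scaling factor: 8/36 = 2/9.
plain yogurt: 1.25 L × 2/9 × 1000 mL/L ≈ 277.8 mL
milk: 1.5 pint × 2/9 × 2 cup/pint × 240 mL/cup = 160.0 mL
cream cheese: 1.75 lb × 2/9 ≈ 0.4 lb
shredded cheddar: 2 cup × 2/9 × 113 g/cup ≈ 50.2 g
cornmeal: 200 g × 2/9 ÷ 28.35 g/oz ≈ 1.6 oz

plain yogurt: 277.8 mL; milk: 160.0 mL; cream cheese: 0.4 lb; shredded cheddar: 50.2 g; cornmeal: 1.6 oz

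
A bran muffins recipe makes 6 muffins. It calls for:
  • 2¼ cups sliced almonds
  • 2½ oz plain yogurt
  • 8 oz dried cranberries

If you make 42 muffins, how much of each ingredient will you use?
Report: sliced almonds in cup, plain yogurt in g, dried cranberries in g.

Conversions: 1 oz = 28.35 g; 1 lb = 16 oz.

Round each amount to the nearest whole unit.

Scaling factor: 42/6 = 7.
sliced almonds: 2.25 cup × 7 ≈ 16 cup
plain yogurt: 2.5 oz × 7 × 28.35 g/oz ≈ 496 g
dried cranberries: 8 oz × 7 × 28.35 g/oz ≈ 1588 g

sliced almonds: 16 cup; plain yogurt: 496 g; dried cranberries: 1588 g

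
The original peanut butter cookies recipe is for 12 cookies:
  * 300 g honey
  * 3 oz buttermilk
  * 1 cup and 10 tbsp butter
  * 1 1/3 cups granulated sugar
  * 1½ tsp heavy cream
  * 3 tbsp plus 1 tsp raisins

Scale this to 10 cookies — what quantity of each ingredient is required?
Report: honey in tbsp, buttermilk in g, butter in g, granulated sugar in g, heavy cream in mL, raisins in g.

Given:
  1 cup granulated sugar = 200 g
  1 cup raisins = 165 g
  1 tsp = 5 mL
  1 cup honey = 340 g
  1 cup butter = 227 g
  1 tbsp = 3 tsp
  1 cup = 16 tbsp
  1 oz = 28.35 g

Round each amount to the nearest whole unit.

Scaling factor: 10/12 = 5/6.
honey: 300 g × 5/6 ÷ 340 g/cup × 16 tbsp/cup ≈ 12 tbsp
buttermilk: 3 oz × 5/6 × 28.35 g/oz ≈ 71 g
butter: (1 cup + 10 tbsp = 1.625 cup) × 5/6 × 227 g/cup ≈ 307 g
granulated sugar: 4/3 cup × 5/6 × 200 g/cup ≈ 222 g
heavy cream: 1.5 tsp × 5/6 × 5 mL/tsp ≈ 6 mL
raisins: (3 tbsp + 1 tsp = 10/3 tbsp) × 5/6 ÷ 16 tbsp/cup × 165 g/cup ≈ 29 g

honey: 12 tbsp; buttermilk: 71 g; butter: 307 g; granulated sugar: 222 g; heavy cream: 6 mL; raisins: 29 g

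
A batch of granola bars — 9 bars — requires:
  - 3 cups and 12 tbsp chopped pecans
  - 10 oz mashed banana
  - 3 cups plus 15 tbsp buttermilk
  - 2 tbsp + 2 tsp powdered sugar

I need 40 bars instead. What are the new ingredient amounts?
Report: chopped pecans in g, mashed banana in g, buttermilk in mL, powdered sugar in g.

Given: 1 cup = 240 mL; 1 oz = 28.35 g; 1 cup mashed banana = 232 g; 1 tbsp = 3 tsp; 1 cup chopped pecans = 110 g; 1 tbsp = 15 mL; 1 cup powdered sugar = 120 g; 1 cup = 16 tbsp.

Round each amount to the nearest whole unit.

Scaling factor: 40/9.
chopped pecans: (3 cup + 12 tbsp = 3.75 cup) × 40/9 × 110 g/cup ≈ 1833 g
mashed banana: 10 oz × 40/9 × 28.35 g/oz = 1260 g
buttermilk: (3 cup + 15 tbsp = 3.9375 cup) × 40/9 × 240 mL/cup = 4200 mL
powdered sugar: (2 tbsp + 2 tsp = 8/3 tbsp) × 40/9 ÷ 16 tbsp/cup × 120 g/cup ≈ 89 g

chopped pecans: 1833 g; mashed banana: 1260 g; buttermilk: 4200 mL; powdered sugar: 89 g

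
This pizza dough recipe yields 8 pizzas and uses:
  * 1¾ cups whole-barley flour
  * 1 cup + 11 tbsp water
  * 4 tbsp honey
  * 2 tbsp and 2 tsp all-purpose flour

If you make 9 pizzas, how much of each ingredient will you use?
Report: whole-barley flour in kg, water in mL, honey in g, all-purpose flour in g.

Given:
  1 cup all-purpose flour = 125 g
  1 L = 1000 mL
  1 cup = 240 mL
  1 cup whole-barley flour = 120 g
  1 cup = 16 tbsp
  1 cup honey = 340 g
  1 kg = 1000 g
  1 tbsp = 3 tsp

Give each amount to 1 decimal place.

Scaling factor: 9/8 = 1.125.
whole-barley flour: 1.75 cup × 9/8 × 120 g/cup ÷ 1000 g/kg ≈ 0.2 kg
water: (1 cup + 11 tbsp = 1.6875 cup) × 9/8 × 240 mL/cup ≈ 455.6 mL
honey: 4 tbsp × 9/8 ÷ 16 tbsp/cup × 340 g/cup ≈ 95.6 g
all-purpose flour: (2 tbsp + 2 tsp = 8/3 tbsp) × 9/8 ÷ 16 tbsp/cup × 125 g/cup ≈ 23.4 g

whole-barley flour: 0.2 kg; water: 455.6 mL; honey: 95.6 g; all-purpose flour: 23.4 g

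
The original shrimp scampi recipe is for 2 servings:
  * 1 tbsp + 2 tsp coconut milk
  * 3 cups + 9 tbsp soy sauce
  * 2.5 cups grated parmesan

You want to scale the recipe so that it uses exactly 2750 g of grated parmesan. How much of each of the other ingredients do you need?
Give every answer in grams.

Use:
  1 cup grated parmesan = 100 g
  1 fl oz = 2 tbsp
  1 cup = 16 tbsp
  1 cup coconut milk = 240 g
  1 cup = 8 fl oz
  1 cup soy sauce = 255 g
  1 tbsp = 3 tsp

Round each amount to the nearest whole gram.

The original recipe has 250 g of grated parmesan, so the scaling factor is 2750 ÷ 250 = 11.
coconut milk: (1 tbsp + 2 tsp = 5/3 tbsp) × 11 ÷ 16 tbsp/cup × 240 g/cup = 275 g
soy sauce: (3 cup + 9 tbsp = 3.5625 cup) × 11 × 255 g/cup ≈ 9993 g

coconut milk: 275 g; soy sauce: 9993 g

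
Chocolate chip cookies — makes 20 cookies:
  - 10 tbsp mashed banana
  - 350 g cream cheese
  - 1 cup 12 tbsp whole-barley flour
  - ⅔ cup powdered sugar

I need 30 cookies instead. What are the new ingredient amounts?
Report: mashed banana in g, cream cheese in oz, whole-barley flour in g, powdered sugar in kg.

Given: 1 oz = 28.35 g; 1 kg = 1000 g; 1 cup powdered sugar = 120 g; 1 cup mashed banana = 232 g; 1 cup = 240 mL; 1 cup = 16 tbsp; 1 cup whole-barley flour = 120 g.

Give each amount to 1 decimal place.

Scaling factor: 30/20 = 3/2 = 1.5.
mashed banana: 10 tbsp × 3/2 ÷ 16 tbsp/cup × 232 g/cup = 217.5 g
cream cheese: 350 g × 3/2 ÷ 28.35 g/oz ≈ 18.5 oz
whole-barley flour: (1 cup + 12 tbsp = 1.75 cup) × 3/2 × 120 g/cup = 315.0 g
powdered sugar: 2/3 cup × 3/2 × 120 g/cup ÷ 1000 g/kg ≈ 0.1 kg

mashed banana: 217.5 g; cream cheese: 18.5 oz; whole-barley flour: 315.0 g; powdered sugar: 0.1 kg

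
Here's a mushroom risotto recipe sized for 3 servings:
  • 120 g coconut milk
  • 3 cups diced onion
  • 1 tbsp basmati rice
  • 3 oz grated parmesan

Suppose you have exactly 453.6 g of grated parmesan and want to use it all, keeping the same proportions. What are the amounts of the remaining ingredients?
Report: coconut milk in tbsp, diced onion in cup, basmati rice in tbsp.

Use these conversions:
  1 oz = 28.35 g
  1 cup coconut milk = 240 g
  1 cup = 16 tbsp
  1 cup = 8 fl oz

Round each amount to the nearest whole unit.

The original recipe has 85.05 g of grated parmesan, so the scaling factor is 453.6 ÷ 85.05 = 16/3.
coconut milk: 120 g × 16/3 ÷ 240 g/cup × 16 tbsp/cup ≈ 43 tbsp
diced onion: 3 cup × 16/3 = 16 cup
basmati rice: 1 tbsp × 16/3 ≈ 5 tbsp

coconut milk: 43 tbsp; diced onion: 16 cup; basmati rice: 5 tbsp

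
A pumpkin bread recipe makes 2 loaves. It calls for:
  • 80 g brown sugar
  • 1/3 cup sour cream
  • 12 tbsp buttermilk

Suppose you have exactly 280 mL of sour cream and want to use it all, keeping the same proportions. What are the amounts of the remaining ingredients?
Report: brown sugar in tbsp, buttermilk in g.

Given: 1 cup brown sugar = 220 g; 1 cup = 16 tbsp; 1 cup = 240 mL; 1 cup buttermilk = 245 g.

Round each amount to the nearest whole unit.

brown sugar: 20 tbsp; buttermilk: 643 g

The original recipe has 80 mL of sour cream, so the scaling factor is 280 ÷ 80 = 7/2 = 3.5.
brown sugar: 80 g × 7/2 ÷ 220 g/cup × 16 tbsp/cup ≈ 20 tbsp
buttermilk: 12 tbsp × 7/2 ÷ 16 tbsp/cup × 245 g/cup ≈ 643 g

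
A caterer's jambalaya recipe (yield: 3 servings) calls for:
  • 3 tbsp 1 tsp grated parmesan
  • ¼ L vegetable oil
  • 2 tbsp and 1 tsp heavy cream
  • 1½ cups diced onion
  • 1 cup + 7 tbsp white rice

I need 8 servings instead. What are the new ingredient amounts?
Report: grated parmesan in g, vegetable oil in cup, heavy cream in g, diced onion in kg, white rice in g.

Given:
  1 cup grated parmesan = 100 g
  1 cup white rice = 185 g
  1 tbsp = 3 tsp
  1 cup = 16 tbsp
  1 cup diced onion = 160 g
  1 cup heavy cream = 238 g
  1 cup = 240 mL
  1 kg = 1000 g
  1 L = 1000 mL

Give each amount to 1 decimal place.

Scaling factor: 8/3.
grated parmesan: (3 tbsp + 1 tsp = 10/3 tbsp) × 8/3 ÷ 16 tbsp/cup × 100 g/cup ≈ 55.6 g
vegetable oil: 0.25 L × 8/3 × 1000 mL/L ÷ 240 mL/cup ≈ 2.8 cup
heavy cream: (2 tbsp + 1 tsp = 7/3 tbsp) × 8/3 ÷ 16 tbsp/cup × 238 g/cup ≈ 92.6 g
diced onion: 1.5 cup × 8/3 × 160 g/cup ÷ 1000 g/kg ≈ 0.6 kg
white rice: (1 cup + 7 tbsp = 1.4375 cup) × 8/3 × 185 g/cup ≈ 709.2 g

grated parmesan: 55.6 g; vegetable oil: 2.8 cup; heavy cream: 92.6 g; diced onion: 0.6 kg; white rice: 709.2 g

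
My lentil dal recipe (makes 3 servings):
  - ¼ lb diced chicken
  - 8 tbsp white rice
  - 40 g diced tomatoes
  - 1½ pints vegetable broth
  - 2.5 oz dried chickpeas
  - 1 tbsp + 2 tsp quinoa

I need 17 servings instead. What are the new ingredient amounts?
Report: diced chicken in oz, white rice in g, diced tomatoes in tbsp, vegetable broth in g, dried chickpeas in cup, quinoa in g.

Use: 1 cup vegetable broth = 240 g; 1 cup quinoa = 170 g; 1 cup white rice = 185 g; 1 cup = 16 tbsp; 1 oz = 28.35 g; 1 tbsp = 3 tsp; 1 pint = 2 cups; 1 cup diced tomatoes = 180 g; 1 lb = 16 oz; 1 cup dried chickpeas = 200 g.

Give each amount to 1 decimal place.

Scaling factor: 17/3.
diced chicken: 0.25 lb × 17/3 × 16 oz/lb ≈ 22.7 oz
white rice: 8 tbsp × 17/3 ÷ 16 tbsp/cup × 185 g/cup ≈ 524.2 g
diced tomatoes: 40 g × 17/3 ÷ 180 g/cup × 16 tbsp/cup ≈ 20.1 tbsp
vegetable broth: 1.5 pint × 17/3 × 2 cup/pint × 240 g/cup = 4080.0 g
dried chickpeas: 2.5 oz × 17/3 × 28.35 g/oz ÷ 200 g/cup ≈ 2.0 cup
quinoa: (1 tbsp + 2 tsp = 5/3 tbsp) × 17/3 ÷ 16 tbsp/cup × 170 g/cup ≈ 100.3 g

diced chicken: 22.7 oz; white rice: 524.2 g; diced tomatoes: 20.1 tbsp; vegetable broth: 4080.0 g; dried chickpeas: 2.0 cup; quinoa: 100.3 g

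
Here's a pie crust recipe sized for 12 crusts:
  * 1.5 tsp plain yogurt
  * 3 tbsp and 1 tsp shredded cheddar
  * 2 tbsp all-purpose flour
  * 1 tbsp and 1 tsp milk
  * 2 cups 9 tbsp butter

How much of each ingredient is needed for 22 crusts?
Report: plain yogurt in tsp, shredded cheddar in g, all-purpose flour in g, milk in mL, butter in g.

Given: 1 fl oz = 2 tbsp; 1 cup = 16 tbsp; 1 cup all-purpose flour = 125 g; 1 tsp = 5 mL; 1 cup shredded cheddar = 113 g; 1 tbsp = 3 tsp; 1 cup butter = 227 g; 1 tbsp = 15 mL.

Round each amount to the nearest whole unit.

plain yogurt: 3 tsp; shredded cheddar: 43 g; all-purpose flour: 29 g; milk: 37 mL; butter: 1066 g

Scaling factor: 22/12 = 11/6.
plain yogurt: 1.5 tsp × 11/6 ≈ 3 tsp
shredded cheddar: (3 tbsp + 1 tsp = 10/3 tbsp) × 11/6 ÷ 16 tbsp/cup × 113 g/cup ≈ 43 g
all-purpose flour: 2 tbsp × 11/6 ÷ 16 tbsp/cup × 125 g/cup ≈ 29 g
milk: (1 tbsp + 1 tsp = 4/3 tbsp) × 11/6 × 15 mL/tbsp ≈ 37 mL
butter: (2 cup + 9 tbsp = 2.5625 cup) × 11/6 × 227 g/cup ≈ 1066 g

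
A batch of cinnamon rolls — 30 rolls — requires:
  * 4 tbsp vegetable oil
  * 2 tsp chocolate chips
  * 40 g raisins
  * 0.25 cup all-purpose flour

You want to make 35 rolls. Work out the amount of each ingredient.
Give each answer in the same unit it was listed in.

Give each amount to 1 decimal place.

Scaling factor: 35/30 = 7/6.
vegetable oil: 4 tbsp × 7/6 ≈ 4.7 tbsp
chocolate chips: 2 tsp × 7/6 ≈ 2.3 tsp
raisins: 40 g × 7/6 ≈ 46.7 g
all-purpose flour: 0.25 cup × 7/6 ≈ 0.3 cup

vegetable oil: 4.7 tbsp; chocolate chips: 2.3 tsp; raisins: 46.7 g; all-purpose flour: 0.3 cup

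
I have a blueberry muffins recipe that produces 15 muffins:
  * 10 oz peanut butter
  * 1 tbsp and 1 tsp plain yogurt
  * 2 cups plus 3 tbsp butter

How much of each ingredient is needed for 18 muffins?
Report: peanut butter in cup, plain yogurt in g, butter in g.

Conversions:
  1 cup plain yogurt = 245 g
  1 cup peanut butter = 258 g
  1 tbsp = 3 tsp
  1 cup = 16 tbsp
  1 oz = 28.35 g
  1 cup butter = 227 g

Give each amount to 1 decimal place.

peanut butter: 1.3 cup; plain yogurt: 24.5 g; butter: 595.9 g

Scaling factor: 18/15 = 6/5 = 1.2.
peanut butter: 10 oz × 6/5 × 28.35 g/oz ÷ 258 g/cup ≈ 1.3 cup
plain yogurt: (1 tbsp + 1 tsp = 4/3 tbsp) × 6/5 ÷ 16 tbsp/cup × 245 g/cup = 24.5 g
butter: (2 cup + 3 tbsp = 2.1875 cup) × 6/5 × 227 g/cup ≈ 595.9 g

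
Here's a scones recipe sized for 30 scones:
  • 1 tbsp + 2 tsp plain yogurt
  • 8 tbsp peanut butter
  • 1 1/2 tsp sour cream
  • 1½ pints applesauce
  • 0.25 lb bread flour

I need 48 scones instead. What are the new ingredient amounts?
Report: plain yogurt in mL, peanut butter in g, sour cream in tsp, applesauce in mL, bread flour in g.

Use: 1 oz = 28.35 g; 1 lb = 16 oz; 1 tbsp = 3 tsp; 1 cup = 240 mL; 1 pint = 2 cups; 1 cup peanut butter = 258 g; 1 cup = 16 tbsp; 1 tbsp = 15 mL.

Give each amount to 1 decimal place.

plain yogurt: 40.0 mL; peanut butter: 206.4 g; sour cream: 2.4 tsp; applesauce: 1152.0 mL; bread flour: 181.4 g

Scaling factor: 48/30 = 8/5 = 1.6.
plain yogurt: (1 tbsp + 2 tsp = 5/3 tbsp) × 8/5 × 15 mL/tbsp = 40.0 mL
peanut butter: 8 tbsp × 8/5 ÷ 16 tbsp/cup × 258 g/cup = 206.4 g
sour cream: 1.5 tsp × 8/5 = 2.4 tsp
applesauce: 1.5 pint × 8/5 × 2 cup/pint × 240 mL/cup = 1152.0 mL
bread flour: 0.25 lb × 8/5 × 16 oz/lb × 28.35 g/oz ≈ 181.4 g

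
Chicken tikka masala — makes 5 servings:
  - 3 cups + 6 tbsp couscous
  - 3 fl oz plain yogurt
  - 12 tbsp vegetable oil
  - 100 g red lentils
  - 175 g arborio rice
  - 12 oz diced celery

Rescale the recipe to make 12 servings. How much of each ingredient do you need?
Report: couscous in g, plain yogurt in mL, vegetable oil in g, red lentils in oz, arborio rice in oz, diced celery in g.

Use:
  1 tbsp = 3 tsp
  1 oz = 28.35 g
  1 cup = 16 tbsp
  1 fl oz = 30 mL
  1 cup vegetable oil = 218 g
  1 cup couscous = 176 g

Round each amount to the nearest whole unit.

Scaling factor: 12/5 = 2.4.
couscous: (3 cup + 6 tbsp = 3.375 cup) × 12/5 × 176 g/cup ≈ 1426 g
plain yogurt: 3 fl oz × 12/5 × 30 mL/fl oz = 216 mL
vegetable oil: 12 tbsp × 12/5 ÷ 16 tbsp/cup × 218 g/cup ≈ 392 g
red lentils: 100 g × 12/5 ÷ 28.35 g/oz ≈ 8 oz
arborio rice: 175 g × 12/5 ÷ 28.35 g/oz ≈ 15 oz
diced celery: 12 oz × 12/5 × 28.35 g/oz ≈ 816 g

couscous: 1426 g; plain yogurt: 216 mL; vegetable oil: 392 g; red lentils: 8 oz; arborio rice: 15 oz; diced celery: 816 g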